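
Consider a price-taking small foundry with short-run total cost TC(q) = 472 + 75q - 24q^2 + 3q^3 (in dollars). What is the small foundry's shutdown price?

$27 per unit

The firm shuts down when price falls below the minimum of average variable cost. AVC = VC/q = 75 - 24q + 3q^2.
dAVC/dq = -24 + 6q = 0 gives q = 4. min AVC = 75 - 24·4 + 3·4^2 = 27.
For P < $27 the firm produces nothing.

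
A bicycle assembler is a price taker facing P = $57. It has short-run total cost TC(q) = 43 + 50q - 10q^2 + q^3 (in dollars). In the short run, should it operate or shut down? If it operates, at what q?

Produce at q = 7

Variable cost is VC = 50q - 10q^2 + q^3, so AVC = VC/q = 50 - 10q + q^2 and MC = dTC/dq = 50 - 20q + 3q^2.
AVC is minimized where dAVC/dq = -10 + 2q = 0, at q = 5; min AVC = 50 - 10·5 + 5^2 = $25.
Because $57 ≥ $25, revenue can cover variable cost; the firm operates.
Solving P = MC: -7 - 20q + 3q^2 = 0 ⇒ q = -1/3 or 7. On the upward-sloping branch, q* = 7.
Check: AVC at q = 7 is $29 ≤ P, so revenue covers variable cost.
Profit = P·q − TC = 57·7 − 246 = $153.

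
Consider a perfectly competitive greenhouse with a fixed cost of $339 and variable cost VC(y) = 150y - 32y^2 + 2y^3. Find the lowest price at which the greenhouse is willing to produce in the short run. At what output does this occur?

$22 per unit, at y = 8

The shutdown price is the minimum of AVC. VC = 150y - 32y^2 + 2y^3, so AVC = 150 - 32y + 2y^2.
At the minimum of AVC, MC = AVC. MC = 150 - 64y + 6y^2; setting MC = AVC gives 4y^2 - 32y = 0, so y = 8. min AVC = 22.
The firm shuts down for any P below $22.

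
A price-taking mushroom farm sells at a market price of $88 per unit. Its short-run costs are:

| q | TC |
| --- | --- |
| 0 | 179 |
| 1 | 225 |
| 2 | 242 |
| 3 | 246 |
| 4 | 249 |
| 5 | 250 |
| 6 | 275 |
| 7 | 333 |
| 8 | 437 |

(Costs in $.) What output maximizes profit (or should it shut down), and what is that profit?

Profit at each row (π = 88q − TC): q=0: -179; q=1: -137; q=2: -66; q=3: 18; q=4: 103; q=5: 190; q=6: 253; q=7: 283; q=8: 267.
Profit is maximized at q = 7. AVC there is 154/7 = $22 ≤ P, so producing beats shutting down (which would give -$179).

q = 7; profit = $283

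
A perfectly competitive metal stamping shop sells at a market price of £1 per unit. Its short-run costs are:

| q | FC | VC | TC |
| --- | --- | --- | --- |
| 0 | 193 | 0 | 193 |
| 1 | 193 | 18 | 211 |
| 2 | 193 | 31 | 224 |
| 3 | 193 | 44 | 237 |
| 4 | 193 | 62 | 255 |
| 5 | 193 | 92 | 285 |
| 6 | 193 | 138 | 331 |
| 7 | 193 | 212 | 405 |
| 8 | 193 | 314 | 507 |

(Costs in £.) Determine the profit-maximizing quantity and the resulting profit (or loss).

Profit at each row (π = 1q − TC): q=0: -193; q=1: -210; q=2: -222; q=3: -234; q=4: -251; q=5: -280; q=6: -325; q=7: -398; q=8: -499.
Profit is highest at q = 0. Equivalently, the lowest AVC in the table is 44/3 ≈ £14.67 at q = 3, and P = £1 falls below it — price never covers variable cost, so the firm shuts down and loses only its fixed cost.

q = 0 (shut down); profit = -£193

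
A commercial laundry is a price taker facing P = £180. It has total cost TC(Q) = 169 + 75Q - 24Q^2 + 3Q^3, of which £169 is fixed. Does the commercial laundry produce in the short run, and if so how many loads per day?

Produce at Q = 7

Strip out fixed cost: VC = 75Q - 24Q^2 + 3Q^3. Then AVC = 75 - 24Q + 3Q^2 and MC = 75 - 48Q + 9Q^2.
The AVC parabola has its vertex at Q = 24/6 = 4, where AVC = 75 - 24·4 + 3·4^2 = £27.
Since P = £180 ≥ min AVC = £27, price covers variable cost and the firm should produce.
Solving P = MC: -105 - 48Q + 9Q^2 = 0 ⇒ Q = -5/3 or 7. On the upward-sloping branch, Q* = 7.
Check: AVC at Q = 7 is £54 ≤ P, so revenue covers variable cost.
Profit = P·Q − TC = 180·7 − 547 = £713.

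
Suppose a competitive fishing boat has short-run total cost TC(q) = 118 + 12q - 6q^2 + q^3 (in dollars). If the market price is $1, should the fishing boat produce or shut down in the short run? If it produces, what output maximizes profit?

Shut down

Variable cost is VC = 12q - 6q^2 + q^3, so AVC = VC/q = 12 - 6q + q^2 and MC = dTC/dq = 12 - 12q + 3q^2.
AVC is minimized where dAVC/dq = -6 + 2q = 0, at q = 3; min AVC = 12 - 6·3 + 3^2 = $3.
With P < min AVC ($1 < $3), every unit sold adds to the loss.
Best response: produce nothing and absorb the $118 fixed cost.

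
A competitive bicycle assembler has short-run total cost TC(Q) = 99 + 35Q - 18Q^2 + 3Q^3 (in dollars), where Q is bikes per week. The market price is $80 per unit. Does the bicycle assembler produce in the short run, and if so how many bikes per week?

Produce at Q = 5

From TC, MC = TC'(Q) = 35 - 36Q + 9Q^2 and AVC = VC/Q = 35 - 18Q + 3Q^2.
AVC is minimized where dAVC/dQ = -18 + 6Q = 0, at Q = 3; min AVC = 35 - 18·3 + 3·3^2 = $8.
P = $80 exceeds min AVC = $8, so the firm stays open.
Set P = MC: 80 = 35 - 36Q + 9Q^2 → -45 - 36Q + 9Q^2 = 0. The roots are Q = -1 and Q = 5; the profit-maximizing output is on the rising part of MC, so Q* = 5.
Check: AVC at Q = 5 is $20 ≤ P, so revenue covers variable cost.
Profit = P·Q − TC = 80·5 − 199 = $201.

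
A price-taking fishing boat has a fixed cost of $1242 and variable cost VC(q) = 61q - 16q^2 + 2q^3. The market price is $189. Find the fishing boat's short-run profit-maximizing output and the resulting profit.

Profit = -$218 at q = 8

AVC = 61 - 16q + 2q^2 has its minimum $29 at q = 4; price $189 clears that bar, so the firm operates.
MC = 61 - 32q + 6q^2. Setting P = MC and taking the root on the rising branch gives q* = 8.
TR = 189·8 = 1512. TC = 1242 + 488 = 1730. Profit = 1512 − 1730 = -$218.
By producing, the firm covers all variable cost plus $1024 of fixed cost; shutting down would lose the full $1242.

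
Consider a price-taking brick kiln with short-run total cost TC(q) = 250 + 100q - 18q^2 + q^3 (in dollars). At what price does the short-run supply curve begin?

$19 per unit

Short-run supply begins at min AVC. From VC = 100q - 18q^2 + q^3, AVC = 100 - 18q + q^2.
dAVC/dq = -18 + 2q = 0 gives q = 9. min AVC = 100 - 18·9 + 9^2 = 19.
The firm shuts down for any P below $19.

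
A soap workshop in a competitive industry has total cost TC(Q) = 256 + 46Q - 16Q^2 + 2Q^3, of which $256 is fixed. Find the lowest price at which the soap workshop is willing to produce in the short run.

The shutdown price is the minimum of AVC. VC = 46Q - 16Q^2 + 2Q^3, so AVC = 46 - 16Q + 2Q^2.
At the minimum of AVC, MC = AVC. MC = 46 - 32Q + 6Q^2; setting MC = AVC gives 4Q^2 - 16Q = 0, so Q = 4. min AVC = 14.
For P < $14 the firm produces nothing.

$14 per unit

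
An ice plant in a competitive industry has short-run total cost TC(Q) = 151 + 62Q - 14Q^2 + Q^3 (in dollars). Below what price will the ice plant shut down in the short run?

$13 per unit

Short-run supply begins at min AVC. From VC = 62Q - 14Q^2 + Q^3, AVC = 62 - 14Q + Q^2.
dAVC/dQ = -14 + 2Q = 0 gives Q = 7. min AVC = 62 - 14·7 + 7^2 = 13.
So the shutdown price is $13.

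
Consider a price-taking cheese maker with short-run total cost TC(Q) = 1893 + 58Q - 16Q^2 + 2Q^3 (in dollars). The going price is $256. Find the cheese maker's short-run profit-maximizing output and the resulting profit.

AVC = 58 - 16Q + 2Q^2 has its minimum $26 at Q = 4; price $256 clears that bar, so the firm operates.
With MC = 58 - 32Q + 6Q^2, P = MC on the upward-sloping part at Q* = 9.
TR = 256·9 = 2304. TC = 1893 + 684 = 2577. Profit = 2304 − 2577 = -$273.
Shutting down would mean losing the fixed cost of $1893, so operating at a loss of $273 is better by $1620.

Profit = -$273 at Q = 9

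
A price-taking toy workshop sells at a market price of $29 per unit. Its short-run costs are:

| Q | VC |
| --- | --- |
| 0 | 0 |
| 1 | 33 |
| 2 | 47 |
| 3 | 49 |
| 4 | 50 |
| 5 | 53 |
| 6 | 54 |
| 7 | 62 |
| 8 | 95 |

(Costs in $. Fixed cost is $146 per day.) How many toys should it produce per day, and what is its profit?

Compute π = P·Q − TC at each output: Q=0: -146; Q=1: -150; Q=2: -135; Q=3: -108; Q=4: -80; Q=5: -54; Q=6: -26; Q=7: -5; Q=8: -9.
Profit is maximized at Q = 7. AVC there is 62/7 = $8.86 ≤ P, so producing beats shutting down (which would give -$146).

Q = 7; profit = -$5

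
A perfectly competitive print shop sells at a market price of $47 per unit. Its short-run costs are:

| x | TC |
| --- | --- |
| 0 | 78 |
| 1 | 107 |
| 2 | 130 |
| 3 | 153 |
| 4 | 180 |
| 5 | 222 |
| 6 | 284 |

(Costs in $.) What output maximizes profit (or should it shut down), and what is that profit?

Compute π = P·x − TC at each output: x=0: -78; x=1: -60; x=2: -36; x=3: -12; x=4: 8; x=5: 13; x=6: -2.
Profit is maximized at x = 5. AVC there is 144/5 = $28.80 ≤ P, so producing beats shutting down (which would give -$78).

x = 5; profit = $13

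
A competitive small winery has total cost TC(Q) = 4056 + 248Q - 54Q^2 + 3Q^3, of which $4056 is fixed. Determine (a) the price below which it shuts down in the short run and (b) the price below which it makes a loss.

Shutdown price = $5; break-even price = $365

AVC = 248 - 54Q + 3Q^2; minimized at Q = 9, giving min AVC = $5. That is the shutdown price.
ATC = 4056/Q + 248 - 54Q + 3Q^2. Setting dATC/dQ = −4056/Q^2 − 54 + 6Q = 0 gives Q = 13 (since 6·13^3 − 54·13^2 = 4056).
min ATC = 4056/13 + 248 − 54·13 + 3·13^2 = $365. That is the break-even price.
For $5 ≤ P < $365 the firm produces at a loss; below $5 it shuts down.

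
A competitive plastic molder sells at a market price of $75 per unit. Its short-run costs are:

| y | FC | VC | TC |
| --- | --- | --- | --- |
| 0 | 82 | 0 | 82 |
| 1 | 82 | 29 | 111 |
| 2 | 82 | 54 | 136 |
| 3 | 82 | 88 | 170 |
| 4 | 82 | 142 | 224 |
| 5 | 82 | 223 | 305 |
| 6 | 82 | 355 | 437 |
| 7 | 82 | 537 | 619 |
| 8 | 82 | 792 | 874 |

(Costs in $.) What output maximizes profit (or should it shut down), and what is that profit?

y = 4; profit = $76

Compute π = P·y − TC at each output: y=0: -82; y=1: -36; y=2: 14; y=3: 55; y=4: 76; y=5: 70; y=6: 13; y=7: -94; y=8: -274.
Profit is maximized at y = 4. AVC there is 142/4 = $35.50 ≤ P, so producing beats shutting down (which would give -$82).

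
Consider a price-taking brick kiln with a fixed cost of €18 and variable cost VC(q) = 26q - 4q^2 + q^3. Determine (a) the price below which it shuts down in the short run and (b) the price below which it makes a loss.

Shutdown price = €22; break-even price = €29

Shutdown price = min AVC. AVC = 26 - 4q + q^2, with vertex at q = 2 and minimum €22.
ATC = 18/q + 26 - 4q + q^2. Setting dATC/dq = −18/q^2 − 4 + 2q = 0 gives q = 3 (since 2·3^3 − 4·3^2 = 18).
min ATC = 18/3 + 26 − 4·3 + 3^2 = €29. That is the break-even price.
For €22 ≤ P < €29 the firm produces at a loss; below €22 it shuts down.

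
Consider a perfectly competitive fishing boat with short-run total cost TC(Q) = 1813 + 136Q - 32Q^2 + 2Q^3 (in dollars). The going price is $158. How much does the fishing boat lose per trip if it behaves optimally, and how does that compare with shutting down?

AVC = 136 - 32Q + 2Q^2 has its minimum $8 at Q = 8; price $158 clears that bar, so the firm operates.
MC = 136 - 64Q + 6Q^2. Setting P = MC and taking the root on the rising branch gives Q* = 11.
TR = 158·11 = 1738. TC = 1813 + 286 = 2099. Profit = 1738 − 2099 = -$361.
That loss of $361 beats the $1813 the firm would lose by shutting down; producing recovers $1452 of fixed cost.

Profit = -$361 at Q = 11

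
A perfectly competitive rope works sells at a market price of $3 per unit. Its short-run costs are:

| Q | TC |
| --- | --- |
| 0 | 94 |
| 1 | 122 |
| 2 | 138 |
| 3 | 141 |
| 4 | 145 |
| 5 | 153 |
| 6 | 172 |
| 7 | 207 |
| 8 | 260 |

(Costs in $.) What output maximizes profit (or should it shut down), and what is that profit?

Q = 0 (shut down); profit = -$94

Tabulate TR − TC: Q=0: -94; Q=1: -119; Q=2: -132; Q=3: -132; Q=4: -133; Q=5: -138; Q=6: -154; Q=7: -186; Q=8: -236.
Profit is highest at Q = 0. Equivalently, the lowest AVC in the table is 59/5 ≈ $11.80 at Q = 5, and P = $3 falls below it — price never covers variable cost, so the firm shuts down and loses only its fixed cost.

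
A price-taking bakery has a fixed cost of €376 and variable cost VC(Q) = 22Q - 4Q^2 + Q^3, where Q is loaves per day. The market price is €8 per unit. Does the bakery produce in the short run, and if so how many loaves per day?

Variable cost is VC = 22Q - 4Q^2 + Q^3, so AVC = VC/Q = 22 - 4Q + Q^2 and MC = dTC/dQ = 22 - 8Q + 3Q^2.
The AVC parabola has its vertex at Q = 4/2 = 2, where AVC = 22 - 4·2 + 2^2 = €18.
With P < min AVC (€8 < €18), every unit sold adds to the loss.
Best response: produce nothing and absorb the €376 fixed cost.

Shut down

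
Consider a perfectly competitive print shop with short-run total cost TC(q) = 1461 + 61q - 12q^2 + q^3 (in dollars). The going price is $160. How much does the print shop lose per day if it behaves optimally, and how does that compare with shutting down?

AVC = 61 - 12q + q^2 has its minimum $25 at q = 6; price $160 clears that bar, so the firm operates.
MC = 61 - 24q + 3q^2. Setting P = MC and taking the root on the rising branch gives q* = 11.
TR = 160·11 = 1760. TC = 1461 + 550 = 2011. Profit = 1760 − 2011 = -$251.
Shutting down would mean losing the fixed cost of $1461, so operating at a loss of $251 is better by $1210.

Profit = -$251 at q = 11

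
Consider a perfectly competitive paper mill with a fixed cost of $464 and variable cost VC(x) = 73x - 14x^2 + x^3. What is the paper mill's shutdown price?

$24 per unit

Short-run supply begins at min AVC. From VC = 73x - 14x^2 + x^3, AVC = 73 - 14x + x^2.
dAVC/dx = -14 + 2x = 0 gives x = 7. min AVC = 73 - 14·7 + 7^2 = 24.
So the shutdown price is $24.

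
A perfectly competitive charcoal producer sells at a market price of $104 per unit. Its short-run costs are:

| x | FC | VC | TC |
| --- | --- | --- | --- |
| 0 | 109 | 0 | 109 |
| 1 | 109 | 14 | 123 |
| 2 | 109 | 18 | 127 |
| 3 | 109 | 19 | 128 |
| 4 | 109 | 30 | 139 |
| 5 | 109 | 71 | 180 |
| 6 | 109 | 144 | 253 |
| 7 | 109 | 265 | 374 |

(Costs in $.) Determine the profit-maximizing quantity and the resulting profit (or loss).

Profit at each row (π = 104x − TC): x=0: -109; x=1: -19; x=2: 81; x=3: 184; x=4: 277; x=5: 340; x=6: 371; x=7: 354.
Profit is maximized at x = 6. AVC there is 144/6 = $24 ≤ P, so producing beats shutting down (which would give -$109).

x = 6; profit = $371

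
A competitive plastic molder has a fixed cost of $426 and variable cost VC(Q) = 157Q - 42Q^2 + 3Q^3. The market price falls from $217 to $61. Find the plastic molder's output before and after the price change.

AVC = 157 - 42Q + 3Q^2, minimized at Q = 7 where min AVC = $10. MC = 157 - 84Q + 9Q^2.
At P = $217 ≥ min AVC, set P = MC on the rising branch: Q = 10.
At P = $61 ≥ min AVC, set P = MC: Q = 8. The firm stays open but cuts output.

Output falls from 10 to 8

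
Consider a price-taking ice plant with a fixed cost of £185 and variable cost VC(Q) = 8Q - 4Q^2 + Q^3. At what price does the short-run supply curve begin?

£4 per unit

Short-run supply begins at min AVC. From VC = 8Q - 4Q^2 + Q^3, AVC = 8 - 4Q + Q^2.
At the minimum of AVC, MC = AVC. MC = 8 - 8Q + 3Q^2; setting MC = AVC gives 2Q^2 - 4Q = 0, so Q = 2. min AVC = 4.
The firm shuts down for any P below £4.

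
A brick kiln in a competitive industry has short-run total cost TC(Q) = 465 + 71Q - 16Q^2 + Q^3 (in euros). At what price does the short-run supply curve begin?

Short-run supply begins at min AVC. From VC = 71Q - 16Q^2 + Q^3, AVC = 71 - 16Q + Q^2.
At the minimum of AVC, MC = AVC. MC = 71 - 32Q + 3Q^2; setting MC = AVC gives 2Q^2 - 16Q = 0, so Q = 8. min AVC = 7.
So the shutdown price is €7.

€7 per unit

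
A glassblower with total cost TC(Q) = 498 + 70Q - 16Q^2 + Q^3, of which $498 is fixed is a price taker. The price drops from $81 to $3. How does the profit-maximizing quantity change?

AVC = 70 - 16Q + Q^2, minimized at Q = 8 where min AVC = $6. MC = 70 - 32Q + 3Q^2.
With P = $81 above the shutdown price, P = MC gives Q = 11.
At P = $3 < min AVC = $6, price no longer covers variable cost at any output, so the firm shuts down: Q = 0.

Output falls from 11 to 0 (the firm shuts down)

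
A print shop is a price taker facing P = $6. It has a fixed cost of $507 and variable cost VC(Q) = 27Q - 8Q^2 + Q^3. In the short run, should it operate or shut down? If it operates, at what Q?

Shut down

Strip out fixed cost: VC = 27Q - 8Q^2 + Q^3. Then AVC = 27 - 8Q + Q^2 and MC = 27 - 16Q + 3Q^2.
AVC is minimized where dAVC/dQ = -8 + 2Q = 0, at Q = 4; min AVC = 27 - 8·4 + 4^2 = $11.
P = $6 lies below min AVC = $11; no output level covers variable cost.
Shutting down limits the loss to fixed cost, $507.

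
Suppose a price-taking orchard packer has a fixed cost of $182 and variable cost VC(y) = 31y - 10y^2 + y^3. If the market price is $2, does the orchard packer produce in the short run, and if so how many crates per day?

Shut down

From TC, MC = TC'(y) = 31 - 20y + 3y^2 and AVC = VC/y = 31 - 10y + y^2.
AVC hits its minimum where MC = AVC, at y = 5, giving min AVC = 31 - 10·5 + 5^2 = $6.
P = $2 lies below min AVC = $6; no output level covers variable cost.
Shutting down limits the loss to fixed cost, $182.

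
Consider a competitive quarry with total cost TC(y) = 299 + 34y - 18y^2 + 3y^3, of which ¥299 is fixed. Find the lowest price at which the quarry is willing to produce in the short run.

Short-run supply begins at min AVC. From VC = 34y - 18y^2 + 3y^3, AVC = 34 - 18y + 3y^2.
dAVC/dy = -18 + 6y = 0 gives y = 3. min AVC = 34 - 18·3 + 3·3^2 = 7.
So the shutdown price is ¥7.

¥7 per unit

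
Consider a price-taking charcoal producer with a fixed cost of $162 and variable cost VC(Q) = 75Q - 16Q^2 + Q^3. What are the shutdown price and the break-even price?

Shutdown price = $11; break-even price = $30

Shutdown price = min AVC. AVC = 75 - 16Q + Q^2, with vertex at Q = 8 and minimum $11.
ATC = 162/Q + 75 - 16Q + Q^2. Setting dATC/dQ = −162/Q^2 − 16 + 2Q = 0 gives Q = 9 (since 2·9^3 − 16·9^2 = 162).
min ATC = 162/9 + 75 − 16·9 + 9^2 = $30. That is the break-even price.
For $11 ≤ P < $30 the firm produces at a loss; below $11 it shuts down.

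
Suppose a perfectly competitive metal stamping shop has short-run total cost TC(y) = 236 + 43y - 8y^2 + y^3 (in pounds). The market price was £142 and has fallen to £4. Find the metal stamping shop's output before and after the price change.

MC = 43 - 16y + 3y^2; the shutdown threshold is min AVC = £27 (at y = 4).
With P = £142 above the shutdown price, P = MC gives y = 9.
At P = £4 < min AVC = £27, price no longer covers variable cost at any output, so the firm shuts down: y = 0.

Output falls from 9 to 0 (the firm shuts down)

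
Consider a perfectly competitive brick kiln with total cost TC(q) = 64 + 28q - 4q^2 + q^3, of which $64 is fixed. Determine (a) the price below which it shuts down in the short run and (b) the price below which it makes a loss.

AVC = 28 - 4q + q^2; minimized at q = 2, giving min AVC = $24. That is the shutdown price.
ATC = 64/q + 28 - 4q + q^2. Setting dATC/dq = −64/q^2 − 4 + 2q = 0 gives q = 4 (since 2·4^3 − 4·4^2 = 64).
min ATC = 64/4 + 28 − 4·4 + 4^2 = $44. That is the break-even price.
For $24 ≤ P < $44 the firm produces at a loss; below $24 it shuts down.

Shutdown price = $24; break-even price = $44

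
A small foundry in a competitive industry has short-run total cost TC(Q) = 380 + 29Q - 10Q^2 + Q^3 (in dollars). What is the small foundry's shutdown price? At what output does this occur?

Short-run supply begins at min AVC. From VC = 29Q - 10Q^2 + Q^3, AVC = 29 - 10Q + Q^2.
dAVC/dQ = -10 + 2Q = 0 gives Q = 5. min AVC = 29 - 10·5 + 5^2 = 4.
For P < $4 the firm produces nothing.

$4 per unit, at Q = 5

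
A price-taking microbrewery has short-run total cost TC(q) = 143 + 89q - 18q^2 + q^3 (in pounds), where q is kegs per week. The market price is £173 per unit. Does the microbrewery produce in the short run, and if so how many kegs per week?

Produce at q = 14

Variable cost is VC = 89q - 18q^2 + q^3, so AVC = VC/q = 89 - 18q + q^2 and MC = dTC/dq = 89 - 36q + 3q^2.
AVC is minimized where dAVC/dq = -18 + 2q = 0, at q = 9; min AVC = 89 - 18·9 + 9^2 = £8.
Since P = £173 ≥ min AVC = £8, price covers variable cost and the firm should produce.
Set P = MC: 173 = 89 - 36q + 3q^2 → -84 - 36q + 3q^2 = 0. The roots are q = -2 and q = 14; the profit-maximizing output is on the rising part of MC, so q* = 14.
Check: AVC at q = 14 is £33 ≤ P, so revenue covers variable cost.
Profit = P·q − TC = 173·14 − 605 = £1817.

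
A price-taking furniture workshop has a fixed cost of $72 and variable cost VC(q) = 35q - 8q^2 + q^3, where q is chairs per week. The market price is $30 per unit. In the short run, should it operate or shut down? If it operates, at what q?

Produce at q = 5

Strip out fixed cost: VC = 35q - 8q^2 + q^3. Then AVC = 35 - 8q + q^2 and MC = 35 - 16q + 3q^2.
AVC is minimized where dAVC/dq = -8 + 2q = 0, at q = 4; min AVC = 35 - 8·4 + 4^2 = $19.
Because $30 ≥ $19, revenue can cover variable cost; the firm operates.
P = MC gives 5 - 16q + 3q^2 = 0, with roots 1/3 and 5. Take the larger (rising MC): q* = 5.
Check: AVC at q = 5 is $20 ≤ P, so revenue covers variable cost.
Profit = P·q − TC = 30·5 − 172 = -$22, a loss, but smaller than the $72 fixed cost the firm would lose by shutting down.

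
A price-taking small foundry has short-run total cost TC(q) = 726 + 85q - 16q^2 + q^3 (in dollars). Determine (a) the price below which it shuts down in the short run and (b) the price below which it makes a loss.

AVC = 85 - 16q + q^2; minimized at q = 8, giving min AVC = $21. That is the shutdown price.
ATC = 726/q + 85 - 16q + q^2. Setting dATC/dq = −726/q^2 − 16 + 2q = 0 gives q = 11 (since 2·11^3 − 16·11^2 = 726).
min ATC = 726/11 + 85 − 16·11 + 11^2 = $96. That is the break-even price.
Between these two prices the firm operates at a loss; above $96 it earns a profit.

Shutdown price = $21; break-even price = $96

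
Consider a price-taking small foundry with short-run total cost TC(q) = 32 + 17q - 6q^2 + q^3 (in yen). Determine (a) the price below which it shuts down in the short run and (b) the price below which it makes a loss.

Shutdown price = ¥8; break-even price = ¥17

Shutdown price = min AVC. AVC = 17 - 6q + q^2, with vertex at q = 3 and minimum ¥8.
ATC = 32/q + 17 - 6q + q^2. Setting dATC/dq = −32/q^2 − 6 + 2q = 0 gives q = 4 (since 2·4^3 − 6·4^2 = 32).
min ATC = 32/4 + 17 − 6·4 + 4^2 = ¥17. That is the break-even price.
For ¥8 ≤ P < ¥17 the firm produces at a loss; below ¥8 it shuts down.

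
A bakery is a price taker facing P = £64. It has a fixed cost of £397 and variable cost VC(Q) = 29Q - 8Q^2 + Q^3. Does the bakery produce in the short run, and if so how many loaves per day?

Variable cost is VC = 29Q - 8Q^2 + Q^3, so AVC = VC/Q = 29 - 8Q + Q^2 and MC = dTC/dQ = 29 - 16Q + 3Q^2.
AVC hits its minimum where MC = AVC, at Q = 4, giving min AVC = 29 - 8·4 + 4^2 = £13.
Because £64 ≥ £13, revenue can cover variable cost; the firm operates.
P = MC gives -35 - 16Q + 3Q^2 = 0, with roots -5/3 and 7. Take the larger (rising MC): Q* = 7.
Check: AVC at Q = 7 is £22 ≤ P, so revenue covers variable cost.
Profit = P·Q − TC = 64·7 − 551 = -£103, a loss, but smaller than the £397 fixed cost the firm would lose by shutting down.

Produce at Q = 7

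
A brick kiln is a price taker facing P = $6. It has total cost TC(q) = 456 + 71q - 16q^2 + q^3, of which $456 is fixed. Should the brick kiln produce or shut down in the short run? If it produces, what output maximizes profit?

Shut down

Strip out fixed cost: VC = 71q - 16q^2 + q^3. Then AVC = 71 - 16q + q^2 and MC = 71 - 32q + 3q^2.
AVC is minimized where dAVC/dq = -16 + 2q = 0, at q = 8; min AVC = 71 - 16·8 + 8^2 = $7.
With P < min AVC ($6 < $7), every unit sold adds to the loss.
The firm minimizes its loss by shutting down and losing only its fixed cost of $456.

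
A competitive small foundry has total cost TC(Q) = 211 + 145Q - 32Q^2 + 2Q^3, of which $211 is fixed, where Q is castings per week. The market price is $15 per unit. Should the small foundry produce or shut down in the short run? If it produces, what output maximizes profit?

Shut down

From TC, MC = TC'(Q) = 145 - 64Q + 6Q^2 and AVC = VC/Q = 145 - 32Q + 2Q^2.
AVC is minimized where dAVC/dQ = -32 + 4Q = 0, at Q = 8; min AVC = 145 - 32·8 + 2·8^2 = $17.
With P < min AVC ($15 < $17), every unit sold adds to the loss.
Best response: produce nothing and absorb the $211 fixed cost.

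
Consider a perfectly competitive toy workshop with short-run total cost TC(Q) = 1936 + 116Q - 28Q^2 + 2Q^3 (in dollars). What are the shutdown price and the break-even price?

Shutdown price = min AVC. AVC = 116 - 28Q + 2Q^2, with vertex at Q = 7 and minimum $18.
ATC = 1936/Q + 116 - 28Q + 2Q^2. Setting dATC/dQ = −1936/Q^2 − 28 + 4Q = 0 gives Q = 11 (since 4·11^3 − 28·11^2 = 1936).
min ATC = 1936/11 + 116 − 28·11 + 2·11^2 = $226. That is the break-even price.
Between these two prices the firm operates at a loss; above $226 it earns a profit.

Shutdown price = $18; break-even price = $226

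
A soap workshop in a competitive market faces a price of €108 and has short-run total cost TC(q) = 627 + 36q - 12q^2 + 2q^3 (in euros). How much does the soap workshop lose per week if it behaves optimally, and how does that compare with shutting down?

Profit = -€195 at q = 6

AVC = 36 - 12q + 2q^2; min AVC = €18 at q = 3. Since P = €108 ≥ min AVC, the firm produces.
With MC = 36 - 24q + 6q^2, P = MC on the upward-sloping part at q* = 6.
TR = 108·6 = 648. TC = 627 + 216 = 843. Profit = 648 − 843 = -€195.
That loss of €195 beats the €627 the firm would lose by shutting down; producing recovers €432 of fixed cost.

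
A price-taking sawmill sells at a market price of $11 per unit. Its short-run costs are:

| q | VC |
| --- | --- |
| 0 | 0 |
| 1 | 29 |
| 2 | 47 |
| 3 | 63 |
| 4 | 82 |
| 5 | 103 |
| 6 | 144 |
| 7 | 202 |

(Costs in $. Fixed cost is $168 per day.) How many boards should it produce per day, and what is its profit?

Compute π = P·q − TC at each output: q=0: -168; q=1: -186; q=2: -193; q=3: -198; q=4: -206; q=5: -216; q=6: -246; q=7: -293.
Profit is highest at q = 0. Equivalently, the lowest AVC in the table is 82/4 ≈ $20.50 at q = 4, and P = $11 falls below it — price never covers variable cost, so the firm shuts down and loses only its fixed cost.

q = 0 (shut down); profit = -$168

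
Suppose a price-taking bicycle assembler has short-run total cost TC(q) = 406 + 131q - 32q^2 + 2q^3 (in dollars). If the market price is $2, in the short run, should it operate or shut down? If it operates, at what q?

Shut down

Strip out fixed cost: VC = 131q - 32q^2 + 2q^3. Then AVC = 131 - 32q + 2q^2 and MC = 131 - 64q + 6q^2.
AVC hits its minimum where MC = AVC, at q = 8, giving min AVC = 131 - 32·8 + 2·8^2 = $3.
Since P = $2 < min AVC = $3, price fails to cover variable cost at any output.
Shutting down limits the loss to fixed cost, $406.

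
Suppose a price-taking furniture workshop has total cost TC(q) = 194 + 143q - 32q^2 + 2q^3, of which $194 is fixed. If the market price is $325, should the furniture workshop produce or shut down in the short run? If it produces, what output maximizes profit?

From TC, MC = TC'(q) = 143 - 64q + 6q^2 and AVC = VC/q = 143 - 32q + 2q^2.
The AVC parabola has its vertex at q = 32/4 = 8, where AVC = 143 - 32·8 + 2·8^2 = $15.
Since P = $325 ≥ min AVC = $15, price covers variable cost and the firm should produce.
Set P = MC: 325 = 143 - 64q + 6q^2 → -182 - 64q + 6q^2 = 0. The roots are q = -7/3 and q = 13; the profit-maximizing output is on the rising part of MC, so q* = 13.
Check: AVC at q = 13 is $65 ≤ P, so revenue covers variable cost.
Profit = P·q − TC = 325·13 − 1039 = $3186.

Produce at q = 13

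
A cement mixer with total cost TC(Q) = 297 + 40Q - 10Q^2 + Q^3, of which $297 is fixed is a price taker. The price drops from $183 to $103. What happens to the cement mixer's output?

Output falls from 11 to 9

AVC = 40 - 10Q + Q^2, minimized at Q = 5 where min AVC = $15. MC = 40 - 20Q + 3Q^2.
At P = $183 ≥ min AVC, set P = MC on the rising branch: Q = 11.
At P = $103 ≥ min AVC, set P = MC: Q = 9. The firm stays open but cuts output.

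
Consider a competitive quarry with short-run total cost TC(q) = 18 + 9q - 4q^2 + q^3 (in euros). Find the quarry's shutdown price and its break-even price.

AVC = 9 - 4q + q^2; minimized at q = 2, giving min AVC = €5. That is the shutdown price.
ATC = 18/q + 9 - 4q + q^2. Setting dATC/dq = −18/q^2 − 4 + 2q = 0 gives q = 3 (since 2·3^3 − 4·3^2 = 18).
min ATC = 18/3 + 9 − 4·3 + 3^2 = €12. That is the break-even price.
Between these two prices the firm operates at a loss; above €12 it earns a profit.

Shutdown price = €5; break-even price = €12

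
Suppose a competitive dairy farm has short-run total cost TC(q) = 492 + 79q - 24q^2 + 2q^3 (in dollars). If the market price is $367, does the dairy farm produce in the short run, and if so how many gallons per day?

Strip out fixed cost: VC = 79q - 24q^2 + 2q^3. Then AVC = 79 - 24q + 2q^2 and MC = 79 - 48q + 6q^2.
AVC is minimized where dAVC/dq = -24 + 4q = 0, at q = 6; min AVC = 79 - 24·6 + 2·6^2 = $7.
Since P = $367 ≥ min AVC = $7, price covers variable cost and the firm should produce.
Set P = MC: 367 = 79 - 48q + 6q^2 → -288 - 48q + 6q^2 = 0. The roots are q = -4 and q = 12; the profit-maximizing output is on the rising part of MC, so q* = 12.
Check: AVC at q = 12 is $79 ≤ P, so revenue covers variable cost.
Profit = P·q − TC = 367·12 − 1440 = $2964.

Produce at q = 12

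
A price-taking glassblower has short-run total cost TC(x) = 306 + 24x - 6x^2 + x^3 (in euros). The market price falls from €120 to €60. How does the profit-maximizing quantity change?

Output falls from 8 to 6

MC = 24 - 12x + 3x^2; the shutdown threshold is min AVC = €15 (at x = 3).
At P = €120 ≥ min AVC, set P = MC on the rising branch: x = 8.
At P = €60 ≥ min AVC, set P = MC: x = 6. The firm stays open but cuts output.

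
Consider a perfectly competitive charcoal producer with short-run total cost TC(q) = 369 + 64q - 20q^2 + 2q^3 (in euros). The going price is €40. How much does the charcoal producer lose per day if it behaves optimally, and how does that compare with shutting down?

AVC = 64 - 20q + 2q^2 has its minimum €14 at q = 5; price €40 clears that bar, so the firm operates.
With MC = 64 - 40q + 6q^2, P = MC on the upward-sloping part at q* = 6.
TR = 40·6 = 240. TC = 369 + 96 = 465. Profit = 240 − 465 = -€225.
Shutting down would mean losing the fixed cost of €369, so operating at a loss of €225 is better by €144.

Profit = -€225 at q = 6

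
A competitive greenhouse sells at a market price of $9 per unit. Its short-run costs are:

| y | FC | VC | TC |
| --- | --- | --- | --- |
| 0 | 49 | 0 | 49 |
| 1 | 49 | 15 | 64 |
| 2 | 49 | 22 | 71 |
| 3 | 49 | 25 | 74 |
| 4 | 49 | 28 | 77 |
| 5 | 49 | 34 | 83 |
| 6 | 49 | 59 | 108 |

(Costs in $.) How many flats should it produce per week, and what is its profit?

y = 5; profit = -$38

Compute π = P·y − TC at each output: y=0: -49; y=1: -55; y=2: -53; y=3: -47; y=4: -41; y=5: -38; y=6: -54.
Profit is maximized at y = 5. AVC there is 34/5 = $6.80 ≤ P, so producing beats shutting down (which would give -$49).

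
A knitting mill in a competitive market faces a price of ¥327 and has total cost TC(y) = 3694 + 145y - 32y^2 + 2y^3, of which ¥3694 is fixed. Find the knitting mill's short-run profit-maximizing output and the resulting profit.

AVC = 145 - 32y + 2y^2 has its minimum ¥17 at y = 8; price ¥327 clears that bar, so the firm operates.
With MC = 145 - 64y + 6y^2, P = MC on the upward-sloping part at y* = 13.
TR = 327·13 = 4251. TC = 3694 + 871 = 4565. Profit = 4251 − 4565 = -¥314.
Shutting down would mean losing the fixed cost of ¥3694, so operating at a loss of ¥314 is better by ¥3380.

Profit = -¥314 at y = 13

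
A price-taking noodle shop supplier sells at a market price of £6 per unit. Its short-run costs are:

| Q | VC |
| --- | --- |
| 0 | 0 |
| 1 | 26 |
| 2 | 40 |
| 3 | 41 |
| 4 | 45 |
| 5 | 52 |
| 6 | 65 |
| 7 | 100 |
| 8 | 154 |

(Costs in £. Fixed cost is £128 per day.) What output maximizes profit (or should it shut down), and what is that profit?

Q = 0 (shut down); profit = -£128

Profit at each row (π = 6Q − TC): Q=0: -128; Q=1: -148; Q=2: -156; Q=3: -151; Q=4: -149; Q=5: -150; Q=6: -157; Q=7: -186; Q=8: -234.
Profit is highest at Q = 0. Equivalently, the lowest AVC in the table is 52/5 ≈ £10.40 at Q = 5, and P = £6 falls below it — price never covers variable cost, so the firm shuts down and loses only its fixed cost.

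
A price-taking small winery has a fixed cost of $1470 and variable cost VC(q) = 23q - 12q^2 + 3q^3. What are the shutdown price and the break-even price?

Shutdown price = $11; break-even price = $296

Shutdown price = min AVC. AVC = 23 - 12q + 3q^2, with vertex at q = 2 and minimum $11.
ATC = 1470/q + 23 - 12q + 3q^2. Setting dATC/dq = −1470/q^2 − 12 + 6q = 0 gives q = 7 (since 6·7^3 − 12·7^2 = 1470).
min ATC = 1470/7 + 23 − 12·7 + 3·7^2 = $296. That is the break-even price.
Between these two prices the firm operates at a loss; above $296 it earns a profit.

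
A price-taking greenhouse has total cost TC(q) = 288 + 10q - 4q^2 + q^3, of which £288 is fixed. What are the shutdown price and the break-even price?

AVC = 10 - 4q + q^2; minimized at q = 2, giving min AVC = £6. That is the shutdown price.
ATC = 288/q + 10 - 4q + q^2. Setting dATC/dq = −288/q^2 − 4 + 2q = 0 gives q = 6 (since 2·6^3 − 4·6^2 = 288).
min ATC = 288/6 + 10 − 4·6 + 6^2 = £70. That is the break-even price.
Between these two prices the firm operates at a loss; above £70 it earns a profit.

Shutdown price = £6; break-even price = £70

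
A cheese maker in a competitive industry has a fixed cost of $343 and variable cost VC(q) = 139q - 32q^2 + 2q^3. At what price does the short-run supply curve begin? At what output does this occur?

The shutdown price is the minimum of AVC. VC = 139q - 32q^2 + 2q^3, so AVC = 139 - 32q + 2q^2.
At the minimum of AVC, MC = AVC. MC = 139 - 64q + 6q^2; setting MC = AVC gives 4q^2 - 32q = 0, so q = 8. min AVC = 11.
The firm shuts down for any P below $11.

$11 per unit, at q = 8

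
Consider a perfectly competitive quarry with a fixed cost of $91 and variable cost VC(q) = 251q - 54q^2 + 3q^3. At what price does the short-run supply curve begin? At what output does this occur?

$8 per unit, at q = 9

The shutdown price is the minimum of AVC. VC = 251q - 54q^2 + 3q^3, so AVC = 251 - 54q + 3q^2.
dAVC/dq = -54 + 6q = 0 gives q = 9. min AVC = 251 - 54·9 + 3·9^2 = 8.
For P < $8 the firm produces nothing.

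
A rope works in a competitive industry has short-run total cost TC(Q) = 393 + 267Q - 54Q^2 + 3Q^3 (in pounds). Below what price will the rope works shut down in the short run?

The firm shuts down when price falls below the minimum of average variable cost. AVC = VC/Q = 267 - 54Q + 3Q^2.
At the minimum of AVC, MC = AVC. MC = 267 - 108Q + 9Q^2; setting MC = AVC gives 6Q^2 - 54Q = 0, so Q = 9. min AVC = 24.
So the shutdown price is £24.

£24 per unit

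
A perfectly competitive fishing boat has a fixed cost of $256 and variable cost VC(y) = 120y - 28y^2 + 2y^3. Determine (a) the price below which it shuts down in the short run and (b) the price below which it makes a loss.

AVC = 120 - 28y + 2y^2; minimized at y = 7, giving min AVC = $22. That is the shutdown price.
ATC = 256/y + 120 - 28y + 2y^2. Setting dATC/dy = −256/y^2 − 28 + 4y = 0 gives y = 8 (since 4·8^3 − 28·8^2 = 256).
min ATC = 256/8 + 120 − 28·8 + 2·8^2 = $56. That is the break-even price.
Between these two prices the firm operates at a loss; above $56 it earns a profit.

Shutdown price = $22; break-even price = $56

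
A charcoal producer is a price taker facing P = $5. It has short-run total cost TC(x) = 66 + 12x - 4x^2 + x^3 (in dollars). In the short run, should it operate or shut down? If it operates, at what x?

Variable cost is VC = 12x - 4x^2 + x^3, so AVC = VC/x = 12 - 4x + x^2 and MC = dTC/dx = 12 - 8x + 3x^2.
The AVC parabola has its vertex at x = 4/2 = 2, where AVC = 12 - 4·2 + 2^2 = $8.
Since P = $5 < min AVC = $8, price fails to cover variable cost at any output.
Best response: produce nothing and absorb the $66 fixed cost.

Shut down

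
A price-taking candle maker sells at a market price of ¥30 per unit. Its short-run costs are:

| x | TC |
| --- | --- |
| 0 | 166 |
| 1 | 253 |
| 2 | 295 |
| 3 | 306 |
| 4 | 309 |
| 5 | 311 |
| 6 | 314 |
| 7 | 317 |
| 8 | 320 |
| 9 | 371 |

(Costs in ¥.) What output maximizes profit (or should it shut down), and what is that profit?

Tabulate TR − TC: x=0: -166; x=1: -223; x=2: -235; x=3: -216; x=4: -189; x=5: -161; x=6: -134; x=7: -107; x=8: -80; x=9: -101.
Profit is maximized at x = 8. AVC there is 154/8 = ¥19.25 ≤ P, so producing beats shutting down (which would give -¥166).

x = 8; profit = -¥80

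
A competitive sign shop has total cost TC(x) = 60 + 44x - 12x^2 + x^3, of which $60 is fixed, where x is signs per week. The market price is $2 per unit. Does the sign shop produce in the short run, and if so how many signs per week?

Shut down

Variable cost is VC = 44x - 12x^2 + x^3, so AVC = VC/x = 44 - 12x + x^2 and MC = dTC/dx = 44 - 24x + 3x^2.
The AVC parabola has its vertex at x = 12/2 = 6, where AVC = 44 - 12·6 + 6^2 = $8.
With P < min AVC ($2 < $8), every unit sold adds to the loss.
Best response: produce nothing and absorb the $60 fixed cost.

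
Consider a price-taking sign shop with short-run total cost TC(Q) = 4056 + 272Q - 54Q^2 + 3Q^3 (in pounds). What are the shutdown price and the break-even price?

Shutdown price = £29; break-even price = £389

Shutdown price = min AVC. AVC = 272 - 54Q + 3Q^2, with vertex at Q = 9 and minimum £29.
ATC = 4056/Q + 272 - 54Q + 3Q^2. Setting dATC/dQ = −4056/Q^2 − 54 + 6Q = 0 gives Q = 13 (since 6·13^3 − 54·13^2 = 4056).
min ATC = 4056/13 + 272 − 54·13 + 3·13^2 = £389. That is the break-even price.
For £29 ≤ P < £389 the firm produces at a loss; below £29 it shuts down.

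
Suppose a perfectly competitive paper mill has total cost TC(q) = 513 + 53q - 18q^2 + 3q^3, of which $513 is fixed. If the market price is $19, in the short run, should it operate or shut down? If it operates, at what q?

Shut down

From TC, MC = TC'(q) = 53 - 36q + 9q^2 and AVC = VC/q = 53 - 18q + 3q^2.
AVC is minimized where dAVC/dq = -18 + 6q = 0, at q = 3; min AVC = 53 - 18·3 + 3·3^2 = $26.
P = $19 lies below min AVC = $26; no output level covers variable cost.
The firm minimizes its loss by shutting down and losing only its fixed cost of $513.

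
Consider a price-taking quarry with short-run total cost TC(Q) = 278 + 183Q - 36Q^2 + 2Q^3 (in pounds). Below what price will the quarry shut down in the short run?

The firm shuts down when price falls below the minimum of average variable cost. AVC = VC/Q = 183 - 36Q + 2Q^2.
At the minimum of AVC, MC = AVC. MC = 183 - 72Q + 6Q^2; setting MC = AVC gives 4Q^2 - 36Q = 0, so Q = 9. min AVC = 21.
For P < £21 the firm produces nothing.

£21 per unit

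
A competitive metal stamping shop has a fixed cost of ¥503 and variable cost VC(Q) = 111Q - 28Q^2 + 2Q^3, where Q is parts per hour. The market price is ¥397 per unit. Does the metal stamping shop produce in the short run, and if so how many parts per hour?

From TC, MC = TC'(Q) = 111 - 56Q + 6Q^2 and AVC = VC/Q = 111 - 28Q + 2Q^2.
The AVC parabola has its vertex at Q = 28/4 = 7, where AVC = 111 - 28·7 + 2·7^2 = ¥13.
Because ¥397 ≥ ¥13, revenue can cover variable cost; the firm operates.
P = MC gives -286 - 56Q + 6Q^2 = 0, with roots -11/3 and 13. Take the larger (rising MC): Q* = 13.
Check: AVC at Q = 13 is ¥85 ≤ P, so revenue covers variable cost.
Profit = P·Q − TC = 397·13 − 1608 = ¥3553.

Produce at Q = 13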